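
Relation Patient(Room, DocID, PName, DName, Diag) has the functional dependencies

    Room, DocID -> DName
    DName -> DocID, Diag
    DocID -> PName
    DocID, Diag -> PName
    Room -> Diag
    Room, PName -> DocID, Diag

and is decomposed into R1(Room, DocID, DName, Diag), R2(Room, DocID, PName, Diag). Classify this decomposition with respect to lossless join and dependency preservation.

lossless and dependency-preserving

Lossless test: (Room, DocID, Diag)⁺ = {Room, DocID, PName, DName, Diag}, which contains all of one fragment — lossless.
Dependency preservation: every FD's attributes lie within a single fragment, so each can be enforced locally — preserved.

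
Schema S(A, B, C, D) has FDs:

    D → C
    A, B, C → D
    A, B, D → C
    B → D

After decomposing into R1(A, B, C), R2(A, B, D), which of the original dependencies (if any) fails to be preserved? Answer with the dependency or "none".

Check D → C: no single fragment contains all of {C, D}, and the restricted closure of {D} across the fragments never reaches {C}.
A, B, C → D is preserved.
A, B, D → C is preserved.
B → D is preserved.

D → C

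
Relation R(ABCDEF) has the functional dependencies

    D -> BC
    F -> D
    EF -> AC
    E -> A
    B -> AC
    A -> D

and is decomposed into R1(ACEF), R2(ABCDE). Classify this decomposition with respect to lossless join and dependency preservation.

lossless and dependency-preserving

Lossless test: (ACE)⁺ = {ABCDE}, which contains all of one fragment — lossless.
Dependency preservation: F → D is not contained in any single fragment, but the restricted closure of its left-hand side across the fragments still reaches the right-hand side; the remaining FDs each lie inside some fragment. All dependencies are preserved.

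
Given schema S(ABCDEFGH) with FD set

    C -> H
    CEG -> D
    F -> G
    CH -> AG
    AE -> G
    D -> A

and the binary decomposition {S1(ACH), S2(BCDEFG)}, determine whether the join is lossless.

Yes

Common attributes: S1 ∩ S2 = {C}.
Closure of {C}: C → H applies, adding H; CH → AG applies, adding AG. So (C)⁺ = {ACGH}.
This closure contains every attribute of S1, so S1 ∩ S2 → S1. The join is lossless.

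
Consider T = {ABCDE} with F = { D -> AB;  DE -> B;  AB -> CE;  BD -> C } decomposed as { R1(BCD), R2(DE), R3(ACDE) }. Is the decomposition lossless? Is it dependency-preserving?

Lossless test (chase): Rows 1 and 2 agree on D; apply D→AB and equate their AB entries. Rows 1 and 3 agree on D; apply D→AB and equate their AB entries. Rows 1 and 2 agree on AB; apply AB→CE and equate their CE entries. Row 1 is now all distinguished symbols — the join is lossless.
Dependency preservation: the restricted closure of {AB} across the fragments never reaches {CE}, so AB → CE cannot be enforced without a join — not preserved.

lossless but not dependency-preserving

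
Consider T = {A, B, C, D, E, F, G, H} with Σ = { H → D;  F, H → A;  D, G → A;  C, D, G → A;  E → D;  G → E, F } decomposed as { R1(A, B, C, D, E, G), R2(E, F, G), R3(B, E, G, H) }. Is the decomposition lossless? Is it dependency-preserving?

Lossless test (chase): Rows 1 and 2 agree on E; apply E→D and equate their D entries. Rows 1 and 3 agree on E; apply E→D and equate their D entries. Rows 1 and 2 agree on G; apply G→E, F and equate their E, F entries. Rows 1 and 3 agree on G; apply G→E, F and equate their E, F entries. Rows 1 and 2 agree on D, G; apply D, G→A and equate their A entries. Rows 1 and 3 agree on D, G; apply D, G→A and equate their A entries. No row becomes fully distinguished — the join is lossy.
Dependency preservation: the restricted closure of {H} across the fragments never reaches {D}, so H → D cannot be enforced without a join — not preserved.

lossy and not dependency-preserving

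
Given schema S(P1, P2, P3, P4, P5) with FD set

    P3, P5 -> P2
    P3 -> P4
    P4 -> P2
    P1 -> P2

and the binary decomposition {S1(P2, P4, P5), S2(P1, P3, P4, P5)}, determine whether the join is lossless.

Yes

Common attributes: S1 ∩ S2 = {P4, P5}.
Closure of {P4, P5}: P4 → P2 applies, adding P2. So (P4, P5)⁺ = {P2, P4, P5}.
This closure contains every attribute of S1, so S1 ∩ S2 → S1. The join is lossless.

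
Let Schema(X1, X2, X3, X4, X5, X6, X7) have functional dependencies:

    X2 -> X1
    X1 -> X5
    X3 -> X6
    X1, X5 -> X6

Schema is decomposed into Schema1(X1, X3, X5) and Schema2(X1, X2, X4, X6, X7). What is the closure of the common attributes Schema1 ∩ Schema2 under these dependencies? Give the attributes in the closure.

X1, X5, X6

Schema1 ∩ Schema2 = {X1}.
X1 → X5 applies, adding X5
X1, X5 → X6 applies, adding X6
Closure: {X1, X5, X6}.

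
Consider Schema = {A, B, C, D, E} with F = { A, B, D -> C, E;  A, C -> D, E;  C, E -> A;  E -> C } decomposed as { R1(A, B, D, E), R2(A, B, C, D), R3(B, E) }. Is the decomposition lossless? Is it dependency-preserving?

Lossless test (chase): Rows 1 and 2 agree on A, B, D; apply A, B, D→C, E and equate their C, E entries. Rows 1 and 3 agree on E; apply E→C and equate their C entries. Rows 1 and 3 agree on C, E; apply C, E→A and equate their A entries. Rows 1 and 3 agree on A, C; apply A, C→D, E and equate their D, E entries. Row 1 is now all distinguished symbols — the join is lossless.
Dependency preservation: the restricted closure of {A, C} across the fragments never reaches {D, E}, so A, C → D, E cannot be enforced without a join — not preserved.

lossless but not dependency-preserving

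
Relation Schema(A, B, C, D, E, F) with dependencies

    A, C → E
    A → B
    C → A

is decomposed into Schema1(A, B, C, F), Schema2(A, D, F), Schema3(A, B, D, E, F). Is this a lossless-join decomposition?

No

Chase test. Columns are A, B, C, D, E, F; row i has aⱼ where attribute j ∈ Schemai, else bᵢⱼ.
Initial tableau (one row per fragment):
  row 1: a1 a2 a3 b14 b15 a6
  row 2: a1 b22 b23 a4 b25 a6
  row 3: a1 a2 b33 a4 a5 a6
Rows 1 and 2 agree on A; apply A→B and equate their B entries.
No row becomes fully distinguished — the join is lossy.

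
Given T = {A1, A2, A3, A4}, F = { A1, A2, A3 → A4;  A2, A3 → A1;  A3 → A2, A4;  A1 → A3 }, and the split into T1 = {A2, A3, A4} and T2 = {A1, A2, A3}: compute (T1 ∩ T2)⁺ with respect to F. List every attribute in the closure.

A1, A2, A3, A4

T1 ∩ T2 = {A2, A3}.
A2, A3 → A1 applies, adding A1
A3 → A2, A4 applies, adding A4
Closure: {A1, A2, A3, A4}.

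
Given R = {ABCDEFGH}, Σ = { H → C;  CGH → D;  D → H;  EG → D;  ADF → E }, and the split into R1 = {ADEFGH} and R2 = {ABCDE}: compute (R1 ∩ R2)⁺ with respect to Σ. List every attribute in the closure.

R1 ∩ R2 = {ADE}.
D → H applies, adding H
H → C applies, adding C
Closure: {ACDEH}.

ACDEH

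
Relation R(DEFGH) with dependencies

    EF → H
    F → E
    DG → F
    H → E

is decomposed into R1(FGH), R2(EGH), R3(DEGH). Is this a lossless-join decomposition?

No

Chase test. Columns are DEFGH; row i has aⱼ where attribute j ∈ Ri, else bᵢⱼ.
Initial tableau (one row per fragment):
  row 1: b11 b12 a3 a4 a5
  row 2: b21 a2 b23 a4 a5
  row 3: a1 a2 b33 a4 a5
Rows 1 and 2 agree on H; apply H→E and equate their E entries.
No row becomes fully distinguished — the join is lossy.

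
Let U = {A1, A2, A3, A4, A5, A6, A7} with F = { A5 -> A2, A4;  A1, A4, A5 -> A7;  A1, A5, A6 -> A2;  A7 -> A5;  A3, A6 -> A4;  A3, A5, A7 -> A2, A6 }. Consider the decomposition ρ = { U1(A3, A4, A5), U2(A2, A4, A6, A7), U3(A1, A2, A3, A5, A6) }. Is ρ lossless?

Chase test. Columns are A1, A2, A3, A4, A5, A6, A7; row i has aⱼ where attribute j ∈ Ui, else bᵢⱼ.
Initial tableau (one row per fragment):
  row 1: b11 b12 a3 a4 a5 b16 b17
  row 2: b21 a2 b23 a4 b25 a6 a7
  row 3: a1 a2 a3 b34 a5 a6 b37
Rows 1 and 3 agree on A5; apply A5→A2, A4 and equate their A2, A4 entries.
No row becomes fully distinguished — the join is lossy.

No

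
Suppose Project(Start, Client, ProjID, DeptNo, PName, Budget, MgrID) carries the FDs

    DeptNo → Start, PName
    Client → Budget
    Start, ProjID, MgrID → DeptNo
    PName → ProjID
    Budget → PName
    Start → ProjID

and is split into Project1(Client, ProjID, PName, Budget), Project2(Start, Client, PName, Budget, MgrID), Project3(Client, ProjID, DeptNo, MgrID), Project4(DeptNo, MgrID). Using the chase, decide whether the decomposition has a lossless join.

Chase test. Columns are Start, Client, ProjID, DeptNo, PName, Budget, MgrID; row i has aⱼ where attribute j ∈ Projecti, else bᵢⱼ.
Initial tableau (one row per fragment):
  row 1: b11 a2 a3 b14 a5 a6 b17
  row 2: a1 a2 b23 b24 a5 a6 a7
  row 3: b31 a2 a3 a4 b35 b36 a7
  row 4: b41 b42 b43 a4 b45 b46 a7
Rows 3 and 4 agree on DeptNo; apply DeptNo→Start, PName and equate their Start, PName entries.
Rows 1 and 3 agree on Client; apply Client→Budget and equate their Budget entries.
Rows 1 and 2 agree on PName; apply PName→ProjID and equate their ProjID entries.
Rows 3 and 4 agree on PName; apply PName→ProjID and equate their ProjID entries.
Rows 1 and 3 agree on Budget; apply Budget→PName and equate their PName entries.
No row becomes fully distinguished — the join is lossy.

No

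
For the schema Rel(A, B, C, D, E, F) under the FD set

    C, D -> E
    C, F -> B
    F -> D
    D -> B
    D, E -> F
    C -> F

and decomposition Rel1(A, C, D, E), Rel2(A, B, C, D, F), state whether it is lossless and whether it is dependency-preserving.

lossless but not dependency-preserving

Lossless test: (A, C, D)⁺ = {A, B, C, D, E, F}, which contains all of one fragment — lossless.
Dependency preservation: the restricted closure of {D, E} across the fragments never reaches {F}, so D, E → F cannot be enforced without a join — not preserved.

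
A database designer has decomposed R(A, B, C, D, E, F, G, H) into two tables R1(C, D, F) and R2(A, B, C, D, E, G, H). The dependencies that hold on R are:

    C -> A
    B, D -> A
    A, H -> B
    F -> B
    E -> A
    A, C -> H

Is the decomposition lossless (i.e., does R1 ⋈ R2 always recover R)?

Common attributes: R1 ∩ R2 = {C, D}.
Closure of {C, D}: C → A applies, adding A; A, C → H applies, adding H; A, H → B applies, adding B. So (C, D)⁺ = {A, B, C, D, H}.
The closure contains neither all of R1 = {C, D, F} nor all of R2 = {A, B, C, D, E, G, H}, so the common attributes are not a superkey of either fragment. The join is lossy.

No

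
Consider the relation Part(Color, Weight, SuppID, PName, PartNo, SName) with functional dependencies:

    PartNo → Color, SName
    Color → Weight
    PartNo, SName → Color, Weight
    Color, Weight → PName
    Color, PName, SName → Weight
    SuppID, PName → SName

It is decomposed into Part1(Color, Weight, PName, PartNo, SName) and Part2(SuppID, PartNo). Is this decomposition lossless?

Yes

Common attributes: Part1 ∩ Part2 = {PartNo}.
Closure of {PartNo}: PartNo → Color, SName applies, adding Color, SName; Color → Weight applies, adding Weight; Color, Weight → PName applies, adding PName. So (PartNo)⁺ = {Color, Weight, PName, PartNo, SName}.
This closure contains every attribute of Part1, so Part1 ∩ Part2 → Part1. The join is lossless.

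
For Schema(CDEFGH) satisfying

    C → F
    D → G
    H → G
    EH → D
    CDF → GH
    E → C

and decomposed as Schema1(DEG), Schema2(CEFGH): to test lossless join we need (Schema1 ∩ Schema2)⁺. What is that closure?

Schema1 ∩ Schema2 = {EG}.
E → C applies, adding C
C → F applies, adding F
Closure: {CEFG}.

CEFG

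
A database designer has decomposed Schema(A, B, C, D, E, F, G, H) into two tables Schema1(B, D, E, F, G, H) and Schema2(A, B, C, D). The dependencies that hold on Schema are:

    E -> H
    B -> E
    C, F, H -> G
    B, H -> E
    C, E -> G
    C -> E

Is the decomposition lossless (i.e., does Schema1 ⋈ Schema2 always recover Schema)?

Common attributes: Schema1 ∩ Schema2 = {B, D}.
Closure of {B, D}: B → E applies, adding E; E → H applies, adding H. So (B, D)⁺ = {B, D, E, H}.
The closure contains neither all of Schema1 = {B, D, E, F, G, H} nor all of Schema2 = {A, B, C, D}, so the common attributes are not a superkey of either fragment. The join is lossy.

No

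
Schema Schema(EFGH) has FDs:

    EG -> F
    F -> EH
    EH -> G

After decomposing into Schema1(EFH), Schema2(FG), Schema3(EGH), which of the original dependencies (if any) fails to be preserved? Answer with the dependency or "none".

none

EG → F: restricted closure across fragments reaches F.
F → EH lies within Schema1.
EH → G lies within Schema3.
Every dependency is enforceable on the fragments, so the decomposition is dependency-preserving.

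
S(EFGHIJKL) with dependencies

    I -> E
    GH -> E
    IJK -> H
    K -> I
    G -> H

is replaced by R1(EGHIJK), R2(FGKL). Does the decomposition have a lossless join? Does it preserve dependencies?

Lossless test: (GK)⁺ = {EGHIK}, which is a superkey of neither fragment — lossy.
Dependency preservation: every FD's attributes lie within a single fragment, so each can be enforced locally — preserved.

lossy but dependency-preserving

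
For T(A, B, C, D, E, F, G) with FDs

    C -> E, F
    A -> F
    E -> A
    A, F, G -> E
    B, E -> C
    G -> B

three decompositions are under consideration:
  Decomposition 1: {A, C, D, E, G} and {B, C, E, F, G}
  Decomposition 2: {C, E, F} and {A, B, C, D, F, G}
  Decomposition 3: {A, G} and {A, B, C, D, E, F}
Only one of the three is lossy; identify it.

Decomposition 1: common = {C, E, G}, closure = {A, B, C, E, F, G} → lossless.
Decomposition 2: common = {C, F}, closure = {A, C, E, F} → lossless.
Decomposition 3: common = {A}, closure = {A, F} → lossy.

Decomposition 3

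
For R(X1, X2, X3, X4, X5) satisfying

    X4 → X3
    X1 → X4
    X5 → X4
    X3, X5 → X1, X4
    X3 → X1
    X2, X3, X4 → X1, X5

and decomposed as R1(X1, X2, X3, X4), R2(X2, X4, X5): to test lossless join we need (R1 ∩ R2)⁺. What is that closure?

R1 ∩ R2 = {X2, X4}.
X4 → X3 applies, adding X3
X3 → X1 applies, adding X1
X2, X3, X4 → X1, X5 applies, adding X5
Closure: {X1, X2, X3, X4, X5}.

X1, X2, X3, X4, X5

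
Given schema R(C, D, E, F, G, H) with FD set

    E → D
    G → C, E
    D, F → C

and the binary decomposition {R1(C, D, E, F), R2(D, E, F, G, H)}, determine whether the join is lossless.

Yes

Common attributes: R1 ∩ R2 = {D, E, F}.
Closure of {D, E, F}: D, F → C applies, adding C. So (D, E, F)⁺ = {C, D, E, F}.
This closure contains every attribute of R1, so R1 ∩ R2 → R1. The join is lossless.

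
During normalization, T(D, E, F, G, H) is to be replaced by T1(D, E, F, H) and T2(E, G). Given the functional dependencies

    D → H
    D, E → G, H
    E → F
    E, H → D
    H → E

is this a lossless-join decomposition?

No

Common attributes: T1 ∩ T2 = {E}.
Closure of {E}: E → F applies, adding F. So (E)⁺ = {E, F}.
The closure contains neither all of T1 = {D, E, F, H} nor all of T2 = {E, G}, so the common attributes are not a superkey of either fragment. The join is lossy.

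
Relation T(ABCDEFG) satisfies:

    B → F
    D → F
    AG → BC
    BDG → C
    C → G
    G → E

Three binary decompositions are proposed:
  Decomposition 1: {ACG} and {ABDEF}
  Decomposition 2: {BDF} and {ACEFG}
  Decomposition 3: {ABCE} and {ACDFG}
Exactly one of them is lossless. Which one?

Decomposition 1: common = {A}, closure = {A} → lossy.
Decomposition 2: common = {F}, closure = {F} → lossy.
Decomposition 3: common = {AC}, closure = {ABCEFG} → lossless.

Decomposition 3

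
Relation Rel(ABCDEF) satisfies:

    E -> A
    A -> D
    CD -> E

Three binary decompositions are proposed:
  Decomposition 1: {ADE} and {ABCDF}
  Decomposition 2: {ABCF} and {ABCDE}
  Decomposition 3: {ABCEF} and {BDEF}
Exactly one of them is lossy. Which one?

Decomposition 1

Decomposition 1: common = {AD}, closure = {AD} → lossy.
Decomposition 2: common = {ABC}, closure = {ABCDE} → lossless.
Decomposition 3: common = {BEF}, closure = {ABDEF} → lossless.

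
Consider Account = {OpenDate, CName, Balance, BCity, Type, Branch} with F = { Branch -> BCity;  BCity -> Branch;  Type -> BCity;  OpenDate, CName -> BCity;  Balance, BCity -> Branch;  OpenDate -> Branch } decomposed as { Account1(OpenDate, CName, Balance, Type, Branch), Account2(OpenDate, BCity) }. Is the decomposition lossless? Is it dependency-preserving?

lossless but not dependency-preserving

Lossless test: (OpenDate)⁺ = {OpenDate, BCity, Branch}, which contains all of one fragment — lossless.
Dependency preservation: the restricted closure of {Branch} across the fragments never reaches {BCity}, so Branch → BCity cannot be enforced without a join — not preserved.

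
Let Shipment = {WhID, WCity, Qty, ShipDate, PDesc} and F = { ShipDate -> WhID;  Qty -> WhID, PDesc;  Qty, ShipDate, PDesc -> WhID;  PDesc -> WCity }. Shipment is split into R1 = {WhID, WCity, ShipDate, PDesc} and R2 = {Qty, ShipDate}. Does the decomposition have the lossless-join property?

Common attributes: R1 ∩ R2 = {ShipDate}.
Closure of {ShipDate}: ShipDate → WhID applies, adding WhID. So (ShipDate)⁺ = {WhID, ShipDate}.
The closure contains neither all of R1 = {WhID, WCity, ShipDate, PDesc} nor all of R2 = {Qty, ShipDate}, so the common attributes are not a superkey of either fragment. The join is lossy.

No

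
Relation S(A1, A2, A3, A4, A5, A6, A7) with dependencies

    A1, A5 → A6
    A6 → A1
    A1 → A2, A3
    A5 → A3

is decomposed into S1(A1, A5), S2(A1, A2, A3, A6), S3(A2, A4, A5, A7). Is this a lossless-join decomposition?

No

Chase test. Columns are A1, A2, A3, A4, A5, A6, A7; row i has aⱼ where attribute j ∈ Si, else bᵢⱼ.
Initial tableau (one row per fragment):
  row 1: a1 b12 b13 b14 a5 b16 b17
  row 2: a1 a2 a3 b24 b25 a6 b27
  row 3: b31 a2 b33 a4 a5 b36 a7
Rows 1 and 2 agree on A1; apply A1→A2, A3 and equate their A2, A3 entries.
Rows 1 and 3 agree on A5; apply A5→A3 and equate their A3 entries.
No row becomes fully distinguished — the join is lossy.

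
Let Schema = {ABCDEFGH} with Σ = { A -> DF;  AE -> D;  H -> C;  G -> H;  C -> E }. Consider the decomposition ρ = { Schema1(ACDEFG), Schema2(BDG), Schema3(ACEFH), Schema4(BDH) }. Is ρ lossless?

Chase test. Columns are ABCDEFGH; row i has aⱼ where attribute j ∈ Schemai, else bᵢⱼ.
Initial tableau (one row per fragment):
  row 1: a1 b12 a3 a4 a5 a6 a7 b18
  row 2: b21 a2 b23 a4 b25 b26 a7 b28
  row 3: a1 b32 a3 b34 a5 a6 b37 a8
  row 4: b41 a2 b43 a4 b45 b46 b47 a8
Rows 1 and 3 agree on A; apply A→DF and equate their DF entries.
Rows 3 and 4 agree on H; apply H→C and equate their C entries.
Rows 1 and 2 agree on G; apply G→H and equate their H entries.
Rows 1 and 4 agree on C; apply C→E and equate their E entries.
Rows 1 and 2 agree on H; apply H→C and equate their C entries.
Rows 1 and 2 agree on C; apply C→E and equate their E entries.
No row becomes fully distinguished — the join is lossy.

No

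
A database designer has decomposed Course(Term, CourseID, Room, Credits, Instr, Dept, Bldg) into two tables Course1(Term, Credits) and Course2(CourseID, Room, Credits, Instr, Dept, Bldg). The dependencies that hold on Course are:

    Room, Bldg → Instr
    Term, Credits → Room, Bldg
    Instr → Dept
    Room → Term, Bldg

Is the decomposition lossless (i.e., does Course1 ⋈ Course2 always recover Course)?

No

Common attributes: Course1 ∩ Course2 = {Credits}.
No dependency enlarges {Credits}, so (Credits)⁺ = {Credits}.
The closure contains neither all of Course1 = {Term, Credits} nor all of Course2 = {CourseID, Room, Credits, Instr, Dept, Bldg}, so the common attributes are not a superkey of either fragment. The join is lossy.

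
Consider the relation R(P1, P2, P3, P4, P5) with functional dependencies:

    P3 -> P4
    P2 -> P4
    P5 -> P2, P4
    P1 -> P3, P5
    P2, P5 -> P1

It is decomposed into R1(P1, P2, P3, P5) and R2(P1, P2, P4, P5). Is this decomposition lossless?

Yes

Common attributes: R1 ∩ R2 = {P1, P2, P5}.
Closure of {P1, P2, P5}: P2 → P4 applies, adding P4; P1 → P3, P5 applies, adding P3. So (P1, P2, P5)⁺ = {P1, P2, P3, P4, P5}.
This closure contains every attribute of R1, so R1 ∩ R2 → R1. The join is lossless.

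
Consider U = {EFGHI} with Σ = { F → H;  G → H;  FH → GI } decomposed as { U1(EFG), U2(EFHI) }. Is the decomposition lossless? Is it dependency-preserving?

Lossless test: (EF)⁺ = {EFGHI}, which contains all of one fragment — lossless.
Dependency preservation: the restricted closure of {G} across the fragments never reaches {H}, so G → H cannot be enforced without a join — not preserved.

lossless but not dependency-preserving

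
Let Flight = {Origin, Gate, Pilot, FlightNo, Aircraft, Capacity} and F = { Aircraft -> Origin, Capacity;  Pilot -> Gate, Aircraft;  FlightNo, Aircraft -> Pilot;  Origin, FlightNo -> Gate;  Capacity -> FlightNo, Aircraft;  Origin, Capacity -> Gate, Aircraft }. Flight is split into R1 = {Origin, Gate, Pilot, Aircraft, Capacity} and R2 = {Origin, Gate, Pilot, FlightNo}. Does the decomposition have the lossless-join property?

Yes

Common attributes: R1 ∩ R2 = {Origin, Gate, Pilot}.
Closure of {Origin, Gate, Pilot}: Pilot → Gate, Aircraft applies, adding Aircraft; Aircraft → Origin, Capacity applies, adding Capacity; Capacity → FlightNo, Aircraft applies, adding FlightNo. So (Origin, Gate, Pilot)⁺ = {Origin, Gate, Pilot, FlightNo, Aircraft, Capacity}.
This closure contains every attribute of R1, so R1 ∩ R2 → R1. The join is lossless.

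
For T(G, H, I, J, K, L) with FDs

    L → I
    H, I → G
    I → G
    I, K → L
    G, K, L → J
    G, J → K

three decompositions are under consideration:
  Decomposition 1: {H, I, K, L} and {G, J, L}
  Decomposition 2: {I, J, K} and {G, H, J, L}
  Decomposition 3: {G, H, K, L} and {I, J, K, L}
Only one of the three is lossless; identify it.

Decomposition 1: common = {L}, closure = {G, I, L} → lossy.
Decomposition 2: common = {J}, closure = {J} → lossy.
Decomposition 3: common = {K, L}, closure = {G, I, J, K, L} → lossless.

Decomposition 3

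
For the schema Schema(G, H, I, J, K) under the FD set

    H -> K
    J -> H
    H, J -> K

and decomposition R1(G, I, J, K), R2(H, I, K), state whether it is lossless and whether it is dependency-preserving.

Lossless test: (I, K)⁺ = {I, K}, which is a superkey of neither fragment — lossy.
Dependency preservation: the restricted closure of {J} across the fragments never reaches {H}, so J → H cannot be enforced without a join — not preserved.

lossy and not dependency-preserving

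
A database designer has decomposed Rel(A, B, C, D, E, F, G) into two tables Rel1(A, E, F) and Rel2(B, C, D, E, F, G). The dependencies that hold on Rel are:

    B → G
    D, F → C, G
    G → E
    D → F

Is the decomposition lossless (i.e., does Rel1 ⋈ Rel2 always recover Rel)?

Common attributes: Rel1 ∩ Rel2 = {E, F}.
No dependency enlarges {E, F}, so (E, F)⁺ = {E, F}.
The closure contains neither all of Rel1 = {A, E, F} nor all of Rel2 = {B, C, D, E, F, G}, so the common attributes are not a superkey of either fragment. The join is lossy.

No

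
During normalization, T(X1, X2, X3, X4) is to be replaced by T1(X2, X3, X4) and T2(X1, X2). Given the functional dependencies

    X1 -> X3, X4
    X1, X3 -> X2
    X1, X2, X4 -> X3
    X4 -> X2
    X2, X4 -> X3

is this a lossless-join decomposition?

Common attributes: T1 ∩ T2 = {X2}.
No dependency enlarges {X2}, so (X2)⁺ = {X2}.
The closure contains neither all of T1 = {X2, X3, X4} nor all of T2 = {X1, X2}, so the common attributes are not a superkey of either fragment. The join is lossy.

No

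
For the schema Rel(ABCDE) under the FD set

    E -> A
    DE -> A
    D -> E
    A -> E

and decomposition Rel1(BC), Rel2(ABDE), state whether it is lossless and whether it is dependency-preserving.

lossy but dependency-preserving

Lossless test: (B)⁺ = {B}, which is a superkey of neither fragment — lossy.
Dependency preservation: every FD's attributes lie within a single fragment, so each can be enforced locally — preserved.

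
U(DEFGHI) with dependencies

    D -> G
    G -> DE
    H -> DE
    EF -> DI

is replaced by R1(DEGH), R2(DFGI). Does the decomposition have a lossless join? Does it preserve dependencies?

lossy and not dependency-preserving

Lossless test: (DG)⁺ = {DEG}, which is a superkey of neither fragment — lossy.
Dependency preservation: the restricted closure of {EF} across the fragments never reaches {DI}, so EF → DI cannot be enforced without a join — not preserved.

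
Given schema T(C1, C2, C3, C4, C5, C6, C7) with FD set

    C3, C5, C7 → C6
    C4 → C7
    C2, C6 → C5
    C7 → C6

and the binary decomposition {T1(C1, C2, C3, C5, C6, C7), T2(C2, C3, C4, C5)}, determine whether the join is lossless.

No

Common attributes: T1 ∩ T2 = {C2, C3, C5}.
No dependency enlarges {C2, C3, C5}, so (C2, C3, C5)⁺ = {C2, C3, C5}.
The closure contains neither all of T1 = {C1, C2, C3, C5, C6, C7} nor all of T2 = {C2, C3, C4, C5}, so the common attributes are not a superkey of either fragment. The join is lossy.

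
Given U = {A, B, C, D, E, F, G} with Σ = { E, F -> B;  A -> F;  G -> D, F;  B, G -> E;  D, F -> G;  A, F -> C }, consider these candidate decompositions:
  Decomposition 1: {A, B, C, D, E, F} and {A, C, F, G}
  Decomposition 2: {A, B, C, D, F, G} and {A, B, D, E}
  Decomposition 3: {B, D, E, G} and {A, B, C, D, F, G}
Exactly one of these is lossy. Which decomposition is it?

Decomposition 1: common = {A, C, F}, closure = {A, C, F} → lossy.
Decomposition 2: common = {A, B, D}, closure = {A, B, C, D, E, F, G} → lossless.
Decomposition 3: common = {B, D, G}, closure = {B, D, E, F, G} → lossless.

Decomposition 1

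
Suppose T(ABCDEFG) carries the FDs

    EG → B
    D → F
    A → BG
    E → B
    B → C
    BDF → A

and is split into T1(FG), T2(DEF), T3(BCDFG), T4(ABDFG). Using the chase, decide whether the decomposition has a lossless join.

No

Chase test. Columns are ABCDEFG; row i has aⱼ where attribute j ∈ Ti, else bᵢⱼ.
Initial tableau (one row per fragment):
  row 1: b11 b12 b13 b14 b15 a6 a7
  row 2: b21 b22 b23 a4 a5 a6 b27
  row 3: b31 a2 a3 a4 b35 a6 a7
  row 4: a1 a2 b43 a4 b45 a6 a7
Rows 3 and 4 agree on B; apply B→C and equate their C entries.
Rows 3 and 4 agree on BDF; apply BDF→A and equate their A entries.
No row becomes fully distinguished — the join is lossy.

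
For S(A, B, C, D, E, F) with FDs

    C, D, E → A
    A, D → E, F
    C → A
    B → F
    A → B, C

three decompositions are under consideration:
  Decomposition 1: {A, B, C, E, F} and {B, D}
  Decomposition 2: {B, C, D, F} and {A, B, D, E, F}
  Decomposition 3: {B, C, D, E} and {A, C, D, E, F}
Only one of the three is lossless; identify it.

Decomposition 3

Decomposition 1: common = {B}, closure = {B, F} → lossy.
Decomposition 2: common = {B, D, F}, closure = {B, D, F} → lossy.
Decomposition 3: common = {C, D, E}, closure = {A, B, C, D, E, F} → lossless.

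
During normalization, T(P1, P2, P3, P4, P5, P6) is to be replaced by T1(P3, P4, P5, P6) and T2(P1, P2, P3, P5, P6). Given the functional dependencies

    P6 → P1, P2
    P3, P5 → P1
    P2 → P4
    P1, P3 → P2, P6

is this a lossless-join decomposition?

Common attributes: T1 ∩ T2 = {P3, P5, P6}.
Closure of {P3, P5, P6}: P6 → P1, P2 applies, adding P1, P2; P2 → P4 applies, adding P4. So (P3, P5, P6)⁺ = {P1, P2, P3, P4, P5, P6}.
This closure contains every attribute of T1, so T1 ∩ T2 → T1. The join is lossless.

Yes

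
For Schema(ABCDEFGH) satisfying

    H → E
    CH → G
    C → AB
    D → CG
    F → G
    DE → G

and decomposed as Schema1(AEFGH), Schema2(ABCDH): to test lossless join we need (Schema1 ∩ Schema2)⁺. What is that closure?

Schema1 ∩ Schema2 = {AH}.
H → E applies, adding E
Closure: {AEH}.

AEH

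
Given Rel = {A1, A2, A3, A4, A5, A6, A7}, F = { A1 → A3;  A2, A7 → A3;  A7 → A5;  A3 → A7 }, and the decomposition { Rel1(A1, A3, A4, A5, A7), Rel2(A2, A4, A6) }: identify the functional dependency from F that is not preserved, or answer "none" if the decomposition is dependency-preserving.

A2, A7 → A3

Check A2, A7 → A3: no single fragment contains all of {A2, A3, A7}, and the restricted closure of {A2, A7} across the fragments never reaches {A3}.
A1 → A3 is preserved.
A7 → A5 is preserved.
A3 → A7 is preserved.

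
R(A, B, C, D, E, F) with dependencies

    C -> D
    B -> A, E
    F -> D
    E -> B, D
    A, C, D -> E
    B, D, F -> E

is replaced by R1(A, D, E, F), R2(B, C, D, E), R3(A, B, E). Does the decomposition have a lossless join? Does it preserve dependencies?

Lossless test (chase): Rows 2 and 3 agree on B; apply B→A, E and equate their A, E entries. Rows 1 and 2 agree on E; apply E→B, D and equate their B, D entries. Rows 1 and 3 agree on E; apply E→B, D and equate their B, D entries. No row becomes fully distinguished — the join is lossy.
Dependency preservation: the restricted closure of {A, C, D} across the fragments never reaches {E}, so A, C, D → E cannot be enforced without a join — not preserved.

lossy and not dependency-preserving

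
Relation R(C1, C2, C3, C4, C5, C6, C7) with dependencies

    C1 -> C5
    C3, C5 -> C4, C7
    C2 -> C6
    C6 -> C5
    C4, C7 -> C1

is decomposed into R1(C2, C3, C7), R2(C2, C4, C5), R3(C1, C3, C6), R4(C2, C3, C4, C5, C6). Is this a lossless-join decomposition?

Chase test. Columns are C1, C2, C3, C4, C5, C6, C7; row i has aⱼ where attribute j ∈ Ri, else bᵢⱼ.
Initial tableau (one row per fragment):
  row 1: b11 a2 a3 b14 b15 b16 a7
  row 2: b21 a2 b23 a4 a5 b26 b27
  row 3: a1 b32 a3 b34 b35 a6 b37
  row 4: b41 a2 a3 a4 a5 a6 b47
Rows 1 and 2 agree on C2; apply C2→C6 and equate their C6 entries.
Rows 1 and 4 agree on C2; apply C2→C6 and equate their C6 entries.
Rows 1 and 2 agree on C6; apply C6→C5 and equate their C5 entries.
Rows 1 and 3 agree on C6; apply C6→C5 and equate their C5 entries.
Rows 1 and 3 agree on C3, C5; apply C3, C5→C4, C7 and equate their C4, C7 entries.
Rows 1 and 4 agree on C3, C5; apply C3, C5→C4, C7 and equate their C4, C7 entries.
Rows 1 and 3 agree on C4, C7; apply C4, C7→C1 and equate their C1 entries.
Rows 1 and 4 agree on C4, C7; apply C4, C7→C1 and equate their C1 entries.
Row 1 is now all distinguished symbols — the join is lossless.

Yes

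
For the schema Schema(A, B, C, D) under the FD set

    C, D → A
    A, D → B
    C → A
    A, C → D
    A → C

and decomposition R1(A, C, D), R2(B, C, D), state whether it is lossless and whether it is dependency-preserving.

Lossless test: (C, D)⁺ = {A, B, C, D}, which contains all of one fragment — lossless.
Dependency preservation: A, D → B is not contained in any single fragment, but the restricted closure of its left-hand side across the fragments still reaches the right-hand side; the remaining FDs each lie inside some fragment. All dependencies are preserved.

lossless and dependency-preserving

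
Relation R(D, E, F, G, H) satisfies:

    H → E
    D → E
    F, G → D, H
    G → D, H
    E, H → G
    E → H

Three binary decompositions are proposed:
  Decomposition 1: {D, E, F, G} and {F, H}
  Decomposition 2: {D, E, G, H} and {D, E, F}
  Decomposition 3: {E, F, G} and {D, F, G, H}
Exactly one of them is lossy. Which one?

Decomposition 1

Decomposition 1: common = {F}, closure = {F} → lossy.
Decomposition 2: common = {D, E}, closure = {D, E, G, H} → lossless.
Decomposition 3: common = {F, G}, closure = {D, E, F, G, H} → lossless.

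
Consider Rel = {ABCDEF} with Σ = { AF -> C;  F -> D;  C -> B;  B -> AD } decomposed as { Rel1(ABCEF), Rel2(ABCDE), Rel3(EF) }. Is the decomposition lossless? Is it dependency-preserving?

lossless but not dependency-preserving

Lossless test (chase): Rows 1 and 3 agree on F; apply F→D and equate their D entries. Rows 1 and 2 agree on B; apply B→AD and equate their AD entries. Row 1 is now all distinguished symbols — the join is lossless.
Dependency preservation: the restricted closure of {F} across the fragments never reaches {D}, so F → D cannot be enforced without a join — not preserved.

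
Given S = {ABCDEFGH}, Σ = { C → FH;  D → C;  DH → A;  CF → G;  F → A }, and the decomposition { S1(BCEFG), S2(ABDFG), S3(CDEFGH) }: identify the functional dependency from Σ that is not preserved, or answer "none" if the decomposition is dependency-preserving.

C → FH lies within S3.
D → C lies within S3.
DH → A: restricted closure across fragments reaches A.
CF → G lies within S1.
F → A lies within S2.
Every dependency is enforceable on the fragments, so the decomposition is dependency-preserving.

none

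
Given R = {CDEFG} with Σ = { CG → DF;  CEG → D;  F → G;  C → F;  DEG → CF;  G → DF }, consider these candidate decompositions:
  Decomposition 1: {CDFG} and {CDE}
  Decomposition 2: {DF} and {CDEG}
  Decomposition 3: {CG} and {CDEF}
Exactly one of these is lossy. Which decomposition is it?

Decomposition 2

Decomposition 1: common = {CD}, closure = {CDFG} → lossless.
Decomposition 2: common = {D}, closure = {D} → lossy.
Decomposition 3: common = {C}, closure = {CDFG} → lossless.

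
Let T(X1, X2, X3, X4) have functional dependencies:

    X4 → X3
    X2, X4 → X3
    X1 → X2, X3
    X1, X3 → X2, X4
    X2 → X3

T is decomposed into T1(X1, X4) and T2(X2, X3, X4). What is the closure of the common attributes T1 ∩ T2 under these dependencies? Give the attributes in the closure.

X3, X4

T1 ∩ T2 = {X4}.
X4 → X3 applies, adding X3
Closure: {X3, X4}.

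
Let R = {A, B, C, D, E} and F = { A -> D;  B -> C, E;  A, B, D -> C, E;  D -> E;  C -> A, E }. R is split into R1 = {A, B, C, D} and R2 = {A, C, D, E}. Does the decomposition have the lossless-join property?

Common attributes: R1 ∩ R2 = {A, C, D}.
Closure of {A, C, D}: D → E applies, adding E. So (A, C, D)⁺ = {A, C, D, E}.
This closure contains every attribute of R2, so R1 ∩ R2 → R2. The join is lossless.

Yes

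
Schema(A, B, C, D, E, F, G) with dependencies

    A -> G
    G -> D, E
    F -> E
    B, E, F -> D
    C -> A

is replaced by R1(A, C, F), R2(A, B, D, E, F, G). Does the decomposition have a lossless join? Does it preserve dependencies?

lossy but dependency-preserving

Lossless test: (A, F)⁺ = {A, D, E, F, G}, which is a superkey of neither fragment — lossy.
Dependency preservation: every FD's attributes lie within a single fragment, so each can be enforced locally — preserved.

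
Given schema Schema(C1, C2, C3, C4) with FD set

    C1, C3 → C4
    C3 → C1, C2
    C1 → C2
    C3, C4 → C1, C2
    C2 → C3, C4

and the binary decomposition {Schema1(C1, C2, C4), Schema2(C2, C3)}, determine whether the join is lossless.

Common attributes: Schema1 ∩ Schema2 = {C2}.
Closure of {C2}: C2 → C3, C4 applies, adding C3, C4; C3 → C1, C2 applies, adding C1. So (C2)⁺ = {C1, C2, C3, C4}.
This closure contains every attribute of Schema1, so Schema1 ∩ Schema2 → Schema1. The join is lossless.

Yes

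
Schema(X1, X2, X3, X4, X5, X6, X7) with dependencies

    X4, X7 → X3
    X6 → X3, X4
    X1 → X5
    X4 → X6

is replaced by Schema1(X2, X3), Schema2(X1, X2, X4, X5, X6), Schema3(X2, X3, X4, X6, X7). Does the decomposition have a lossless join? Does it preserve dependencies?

Lossless test (chase): Rows 2 and 3 agree on X6; apply X6→X3, X4 and equate their X3, X4 entries. No row becomes fully distinguished — the join is lossy.
Dependency preservation: every FD's attributes lie within a single fragment, so each can be enforced locally — preserved.

lossy but dependency-preserving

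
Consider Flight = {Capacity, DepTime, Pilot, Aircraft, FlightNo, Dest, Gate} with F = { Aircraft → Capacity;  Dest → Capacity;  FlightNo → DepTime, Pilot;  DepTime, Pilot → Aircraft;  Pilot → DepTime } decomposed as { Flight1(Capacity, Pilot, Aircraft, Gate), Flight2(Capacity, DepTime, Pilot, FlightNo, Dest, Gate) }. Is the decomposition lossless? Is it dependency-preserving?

lossless and dependency-preserving

Lossless test: (Capacity, Pilot, Gate)⁺ = {Capacity, DepTime, Pilot, Aircraft, Gate}, which contains all of one fragment — lossless.
Dependency preservation: DepTime, Pilot → Aircraft is not contained in any single fragment, but the restricted closure of its left-hand side across the fragments still reaches the right-hand side; the remaining FDs each lie inside some fragment. All dependencies are preserved.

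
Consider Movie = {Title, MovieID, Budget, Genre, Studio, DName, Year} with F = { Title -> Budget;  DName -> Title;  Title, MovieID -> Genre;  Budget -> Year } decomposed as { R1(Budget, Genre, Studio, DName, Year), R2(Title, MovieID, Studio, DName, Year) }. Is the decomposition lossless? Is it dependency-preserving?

lossy and not dependency-preserving

Lossless test: (Studio, DName, Year)⁺ = {Title, Budget, Studio, DName, Year}, which is a superkey of neither fragment — lossy.
Dependency preservation: the restricted closure of {Title} across the fragments never reaches {Budget}, so Title → Budget cannot be enforced without a join — not preserved.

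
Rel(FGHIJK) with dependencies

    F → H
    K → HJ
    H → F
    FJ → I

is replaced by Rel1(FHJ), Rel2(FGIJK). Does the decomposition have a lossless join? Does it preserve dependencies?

Lossless test: (FJ)⁺ = {FHIJ}, which contains all of one fragment — lossless.
Dependency preservation: K → HJ is not contained in any single fragment, but the restricted closure of its left-hand side across the fragments still reaches the right-hand side; the remaining FDs each lie inside some fragment. All dependencies are preserved.

lossless and dependency-preserving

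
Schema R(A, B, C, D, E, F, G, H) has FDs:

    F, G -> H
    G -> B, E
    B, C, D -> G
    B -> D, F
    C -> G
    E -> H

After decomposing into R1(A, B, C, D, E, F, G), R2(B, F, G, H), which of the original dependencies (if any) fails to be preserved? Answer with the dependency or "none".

E -> H

Check E → H: no single fragment contains all of {E, H}, and the restricted closure of {E} across the fragments never reaches {H}.
F, G → H is preserved.
G → B, E is preserved.
B, C, D → G is preserved.
B → D, F is preserved.
C → G is preserved.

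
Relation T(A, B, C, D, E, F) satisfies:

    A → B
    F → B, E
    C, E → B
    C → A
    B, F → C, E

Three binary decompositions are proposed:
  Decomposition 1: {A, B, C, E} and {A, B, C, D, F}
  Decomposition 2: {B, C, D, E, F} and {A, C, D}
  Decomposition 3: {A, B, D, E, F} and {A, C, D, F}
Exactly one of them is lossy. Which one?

Decomposition 1

Decomposition 1: common = {A, B, C}, closure = {A, B, C} → lossy.
Decomposition 2: common = {C, D}, closure = {A, B, C, D} → lossless.
Decomposition 3: common = {A, D, F}, closure = {A, B, C, D, E, F} → lossless.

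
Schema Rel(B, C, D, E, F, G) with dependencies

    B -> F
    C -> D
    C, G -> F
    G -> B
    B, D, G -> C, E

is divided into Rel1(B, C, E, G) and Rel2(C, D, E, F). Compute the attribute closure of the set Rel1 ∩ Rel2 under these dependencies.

C, D, E

Rel1 ∩ Rel2 = {C, E}.
C → D applies, adding D
Closure: {C, D, E}.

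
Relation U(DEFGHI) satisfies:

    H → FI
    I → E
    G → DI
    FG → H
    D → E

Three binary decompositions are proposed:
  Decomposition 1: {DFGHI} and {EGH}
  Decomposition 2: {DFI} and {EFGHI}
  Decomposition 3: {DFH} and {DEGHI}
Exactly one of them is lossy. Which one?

Decomposition 1: common = {GH}, closure = {DEFGHI} → lossless.
Decomposition 2: common = {FI}, closure = {EFI} → lossy.
Decomposition 3: common = {DH}, closure = {DEFHI} → lossless.

Decomposition 2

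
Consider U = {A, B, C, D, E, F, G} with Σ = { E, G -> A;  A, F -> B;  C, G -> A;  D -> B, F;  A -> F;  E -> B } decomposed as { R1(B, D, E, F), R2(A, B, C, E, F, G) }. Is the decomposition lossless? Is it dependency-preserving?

Lossless test: (B, E, F)⁺ = {B, E, F}, which is a superkey of neither fragment — lossy.
Dependency preservation: every FD's attributes lie within a single fragment, so each can be enforced locally — preserved.

lossy but dependency-preserving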